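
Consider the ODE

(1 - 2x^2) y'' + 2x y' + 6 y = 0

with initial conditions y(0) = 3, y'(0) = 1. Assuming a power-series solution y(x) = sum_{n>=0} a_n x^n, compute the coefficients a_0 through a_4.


Ansatz: y(x) = sum_{n>=0} a_n x^n, so y'(x) = sum_{n>=1} n a_n x^(n-1) and y''(x) = sum_{n>=2} n(n-1) a_n x^(n-2).
Substitute into P(x) y'' + Q(x) y' + R(x) y = 0 with P(x) = 1 - 2x^2, Q(x) = 2x, R(x) = 6, and match powers of x.
Initial conditions: a_0 = 3, a_1 = 1.
Setting the coefficient of each power of x to zero and solving order by order (substituting the coefficients already found):
  x^0: 2 a_2 + 6 a_0 = 0  ->  2 a_2 = -6 a_0 = -18  ->  a_2 = -9
  x^1: 6 a_3 + 8 a_1 = 0  ->  6 a_3 = -8 a_1 = -8  ->  a_3 = -4/3
  x^2: 12 a_4 + 6 a_2 = 0  ->  12 a_4 = -6 a_2 = 54  ->  a_4 = 9/2
Truncated series: y(x) = 3 + x - 9 x^2 - (4/3) x^3 + (9/2) x^4 + O(x^5).

a_0 = 3; a_1 = 1; a_2 = -9; a_3 = -4/3; a_4 = 9/2


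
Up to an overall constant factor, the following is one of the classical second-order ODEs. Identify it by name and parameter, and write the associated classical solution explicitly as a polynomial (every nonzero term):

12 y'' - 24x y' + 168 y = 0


All three coefficients share the factor 12; dividing through by 12 gives  y'' - 2x y' + 14 y = 0.
This matches the Hermite equation y'' - 2x y' + 2n y = 0 with 2n = 14, so n = 7; the polynomial solution is H_7(x).
With y = sum_k a_k x^k, matching x^k gives (k+2)(k+1) a_{k+2} = 2(k - n) a_k = 2(k - 7) a_k. The right side vanishes at k = 7, so the series with the parity of 7 terminates at degree 7.
Standard normalization: leading coefficient of H_n is 2^n, so a_7 = 2^7 = 128. Work downward with a_k = (k+1)(k+2) a_{k+2} / (2(k - n)):
  a_5 = (6)(7)(128) / (2(5 - 7)) = 5376/(-4) = -1344
  a_3 = (4)(5)(-1344) / (2(3 - 7)) = -26880/(-8) = 3360
  a_1 = (2)(3)(3360) / (2(1 - 7)) = 20160/(-12) = -1680
Hence H_7(x) = 128 x^7 - 1344 x^5 + 3360 x^3 - 1680 x.

H_7(x); series = 128 x^7 - 1344 x^5 + 3360 x^3 - 1680 x


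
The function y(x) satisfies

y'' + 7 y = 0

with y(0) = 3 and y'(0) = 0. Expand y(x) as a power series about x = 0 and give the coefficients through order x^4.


Ansatz: y(x) = sum_{n>=0} a_n x^n, so y'(x) = sum_{n>=1} n a_n x^(n-1) and y''(x) = sum_{n>=2} n(n-1) a_n x^(n-2).
Substitute into P(x) y'' + Q(x) y' + R(x) y = 0 with P(x) = 1, Q(x) = 0, R(x) = 7, and match powers of x.
Initial conditions: a_0 = 3, a_1 = 0.
Setting the coefficient of each power of x to zero and solving order by order (substituting the coefficients already found):
  x^0: 2 a_2 + 7 a_0 = 0  ->  2 a_2 = -7 a_0 = -21  ->  a_2 = -21/2
  x^1: 6 a_3 + 7 a_1 = 0  ->  6 a_3 = -7 a_1 = 0  ->  a_3 = 0
  x^2: 12 a_4 + 7 a_2 = 0  ->  12 a_4 = -7 a_2 = 147/2  ->  a_4 = 49/8
Truncated series: y(x) = 3 - (21/2) x^2 + (49/8) x^4 + O(x^5).

a_0 = 3; a_1 = 0; a_2 = -21/2; a_3 = 0; a_4 = 49/8


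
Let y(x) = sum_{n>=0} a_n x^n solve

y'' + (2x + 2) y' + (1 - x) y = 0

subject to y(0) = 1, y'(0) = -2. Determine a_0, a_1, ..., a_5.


Ansatz: y(x) = sum_{n>=0} a_n x^n, so y'(x) = sum_{n>=1} n a_n x^(n-1) and y''(x) = sum_{n>=2} n(n-1) a_n x^(n-2).
Substitute into P(x) y'' + Q(x) y' + R(x) y = 0 with P(x) = 1, Q(x) = 2x + 2, R(x) = 1 - x, and match powers of x.
Initial conditions: a_0 = 1, a_1 = -2.
Setting the coefficient of each power of x to zero and solving order by order (substituting the coefficients already found):
  x^0: 2 a_2 + 2 a_1 + a_0 = 0  ->  2 a_2 = -2 a_1 - a_0 = 3  ->  a_2 = 3/2
  x^1: 6 a_3 + 4 a_2 + 3 a_1 - a_0 = 0  ->  6 a_3 = -4 a_2 - 3 a_1 + a_0 = 1  ->  a_3 = 1/6
  x^2: 12 a_4 + 6 a_3 + 5 a_2 - a_1 = 0  ->  12 a_4 = -6 a_3 - 5 a_2 + a_1 = -21/2  ->  a_4 = -7/8
  x^3: 20 a_5 + 8 a_4 + 7 a_3 - a_2 = 0  ->  20 a_5 = -8 a_4 - 7 a_3 + a_2 = 22/3  ->  a_5 = 11/30
Truncated series: y(x) = 1 - 2 x + (3/2) x^2 + (1/6) x^3 - (7/8) x^4 + (11/30) x^5 + O(x^6).

a_0 = 1; a_1 = -2; a_2 = 3/2; a_3 = 1/6; a_4 = -7/8; a_5 = 11/30


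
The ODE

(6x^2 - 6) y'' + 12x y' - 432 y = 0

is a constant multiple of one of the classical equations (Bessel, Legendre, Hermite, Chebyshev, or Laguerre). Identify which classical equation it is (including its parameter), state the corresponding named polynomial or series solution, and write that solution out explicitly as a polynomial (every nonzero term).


All three coefficients share the factor -6; dividing through by -6 gives  (1 - x^2) y'' - 2x y' + 72 y = 0.
This matches the Legendre equation (1 - x^2) y'' - 2x y' + n(n+1) y = 0 (note the -2x y' term) with n(n+1) = 72, so n = 8; the polynomial solution is P_8(x).
With y = sum_k a_k x^k, matching x^k gives (k+2)(k+1) a_{k+2} = [k(k+1) - n(n+1)] a_k = (k - 8)(k + 9) a_k. The right side vanishes at k = 8, so the series with the parity of 8 terminates at degree 8.
Standard normalization (P_n(1) = 1): leading coefficient (2n)!/(2^n (n!)^2) = 20922789888000/(256*1625702400) = 6435/128, so a_8 = 6435/128. Work downward with a_k = (k+1)(k+2) a_{k+2} / ((k - 8)(k + 9)):
  a_6 = (7)(8)(6435/128) / ((6 - 8)(6 + 9)) = (45045/16)/(-30) = -3003/32
  a_4 = (5)(6)(-3003/32) / ((4 - 8)(4 + 9)) = (-45045/16)/(-52) = 3465/64
  a_2 = (3)(4)(3465/64) / ((2 - 8)(2 + 9)) = (10395/16)/(-66) = -315/32
  a_0 = (1)(2)(-315/32) / ((0 - 8)(0 + 9)) = (-315/16)/(-72) = 35/128
Hence P_8(x) = 6435 x^8/128 - 3003 x^6/32 + 3465 x^4/64 - 315 x^2/32 + 35/128.

P_8(x); series = 6435 x^8/128 - 3003 x^6/32 + 3465 x^4/64 - 315 x^2/32 + 35/128


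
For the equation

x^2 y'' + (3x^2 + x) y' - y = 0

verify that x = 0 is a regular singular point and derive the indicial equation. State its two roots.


Divide by x^2 to reach normal form y'' + P_1(x) y' + P_2(x) y = 0 with P_1(x) = 3 + 1/x and P_2(x) = -1/x^2.
x = 0 is a singular point because the y'-coefficient 3 + 1/x has a pole at x = 0 and the y-coefficient -1/x^2 has a pole at x = 0.
It is a regular singular point because x P_1(x) = p(x) = 3x + 1 and x^2 P_2(x) = q(x) = -1 are polynomials, hence analytic at x = 0.
p(0) = 1,  q(0) = -1.
Indicial equation: r(r-1) + p(0) r + q(0) = 0, i.e. r^2 + (p(0) - 1) r + q(0) = 0, i.e. r^2 - 1 = 0.
Discriminant: (0)^2 - 4(-1) = 4, so r = (0 ± 2)/2.
Solving: r_1 = 1, r_2 = -1.

indicial: r^2 - 1 = 0; roots r_1 = 1, r_2 = -1


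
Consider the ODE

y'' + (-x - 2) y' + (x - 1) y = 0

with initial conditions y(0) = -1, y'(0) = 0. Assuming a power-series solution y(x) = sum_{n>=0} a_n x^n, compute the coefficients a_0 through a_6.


Ansatz: y(x) = sum_{n>=0} a_n x^n, so y'(x) = sum_{n>=1} n a_n x^(n-1) and y''(x) = sum_{n>=2} n(n-1) a_n x^(n-2).
Substitute into P(x) y'' + Q(x) y' + R(x) y = 0 with P(x) = 1, Q(x) = -x - 2, R(x) = x - 1, and match powers of x.
Initial conditions: a_0 = -1, a_1 = 0.
Setting the coefficient of each power of x to zero and solving order by order (substituting the coefficients already found):
  x^0: 2 a_2 - 2 a_1 - a_0 = 0  ->  2 a_2 = 2 a_1 + a_0 = -1  ->  a_2 = -1/2
  x^1: 6 a_3 - 4 a_2 - 2 a_1 + a_0 = 0  ->  6 a_3 = 4 a_2 + 2 a_1 - a_0 = -1  ->  a_3 = -1/6
  x^2: 12 a_4 - 6 a_3 - 3 a_2 + a_1 = 0  ->  12 a_4 = 6 a_3 + 3 a_2 - a_1 = -5/2  ->  a_4 = -5/24
  x^3: 20 a_5 - 8 a_4 - 4 a_3 + a_2 = 0  ->  20 a_5 = 8 a_4 + 4 a_3 - a_2 = -11/6  ->  a_5 = -11/120
  x^4: 30 a_6 - 10 a_5 - 5 a_4 + a_3 = 0  ->  30 a_6 = 10 a_5 + 5 a_4 - a_3 = -43/24  ->  a_6 = -43/720
Truncated series: y(x) = -1 - (1/2) x^2 - (1/6) x^3 - (5/24) x^4 - (11/120) x^5 - (43/720) x^6 + O(x^7).

a_0 = -1; a_1 = 0; a_2 = -1/2; a_3 = -1/6; a_4 = -5/24; a_5 = -11/120; a_6 = -43/720


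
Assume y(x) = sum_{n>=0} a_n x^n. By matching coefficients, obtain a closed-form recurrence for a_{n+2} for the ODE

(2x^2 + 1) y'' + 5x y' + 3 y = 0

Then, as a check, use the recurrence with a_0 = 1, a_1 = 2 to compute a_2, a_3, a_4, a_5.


Substitute y = sum_n a_n x^n.
(1 + 2 x^2) y'' contributes (n+2)(n+1) a_{n+2} + 2 n(n-1) a_n at x^n.
5 x y'(x) contributes 5 n a_n at x^n.
3 y(x) contributes 3 a_n at x^n.
Matching x^n: (n+2)(n+1) a_{n+2} + (2 n(n-1) + 5 n + 3) a_n = 0.
Thus a_{n+2} = (-2 n(n-1) - 5 n - 3) / ((n+1)(n+2)) * a_n.

Check with a_0 = 1, a_1 = 2 (apply the recurrence for n = 0, 1, 2, 3): a_0 = 1, a_1 = 2, a_2 = -3/2, a_3 = -8/3, a_4 = 17/8, a_5 = 4.

a_(n+2) = (-2 n(n-1) - 5 n - 3) / ((n+1)(n+2)) * a_n; check: a_0 = 1, a_1 = 2, a_2 = -3/2, a_3 = -8/3, a_4 = 17/8, a_5 = 4


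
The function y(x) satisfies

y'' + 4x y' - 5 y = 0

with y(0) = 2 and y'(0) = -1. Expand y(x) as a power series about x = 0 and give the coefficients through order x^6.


Ansatz: y(x) = sum_{n>=0} a_n x^n, so y'(x) = sum_{n>=1} n a_n x^(n-1) and y''(x) = sum_{n>=2} n(n-1) a_n x^(n-2).
Substitute into P(x) y'' + Q(x) y' + R(x) y = 0 with P(x) = 1, Q(x) = 4x, R(x) = -5, and match powers of x.
Initial conditions: a_0 = 2, a_1 = -1.
Setting the coefficient of each power of x to zero and solving order by order (substituting the coefficients already found):
  x^0: 2 a_2 - 5 a_0 = 0  ->  2 a_2 = 5 a_0 = 10  ->  a_2 = 5
  x^1: 6 a_3 - a_1 = 0  ->  6 a_3 = a_1 = -1  ->  a_3 = -1/6
  x^2: 12 a_4 + 3 a_2 = 0  ->  12 a_4 = -3 a_2 = -15  ->  a_4 = -5/4
  x^3: 20 a_5 + 7 a_3 = 0  ->  20 a_5 = -7 a_3 = 7/6  ->  a_5 = 7/120
  x^4: 30 a_6 + 11 a_4 = 0  ->  30 a_6 = -11 a_4 = 55/4  ->  a_6 = 11/24
Truncated series: y(x) = 2 - x + 5 x^2 - (1/6) x^3 - (5/4) x^4 + (7/120) x^5 + (11/24) x^6 + O(x^7).

a_0 = 2; a_1 = -1; a_2 = 5; a_3 = -1/6; a_4 = -5/4; a_5 = 7/120; a_6 = 11/24


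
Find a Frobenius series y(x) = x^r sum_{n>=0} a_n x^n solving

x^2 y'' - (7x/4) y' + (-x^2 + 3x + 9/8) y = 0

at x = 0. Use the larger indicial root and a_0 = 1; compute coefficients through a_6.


Write in Frobenius form y'' + (p(x)/x) y' + (q(x)/x^2) y = 0:
  p(x) = -7/4,  q(x) = -x^2 + 3x + 9/8.
Indicial equation: r(r-1) + (-7/4) r + (9/8) = 0 -> roots r_1 = 9/4, r_2 = 1/2.
Take r = r_1 = 9/4. Let y(x) = x^r sum_{n>=0} a_n x^n with a_0 = 1.
Substitute y = x^r sum a_n x^n and match x^{r+n}. The recurrence is
  D(n) a_n + 3 a_{n-1} - 1 a_{n-2} = 0,  where D(n) = (r+n)(r+n-1) + (-7/4)(r+n) + (9/8).
  a_n = [-3 a_{n-1} + 1 a_{n-2}] / D(n).
Since the indicial polynomial factors as (r - r_1)(r - r_2), D(n) = (r_1 + n - r_1)(r_1 + n - r_2) = n(n + 7/4).
Evaluating step by step (a_0 = 1):
  n = 1: D(1) = 1(1 + 7/4) = 11/4; numerator = -3(1) = -3; a_1 = (-3)/(11/4) = -12/11
  n = 2: D(2) = 2(2 + 7/4) = 15/2; numerator = -3(-12/11) + 1(1) = 47/11; a_2 = (47/11)/(15/2) = 94/165
  n = 3: D(3) = 3(3 + 7/4) = 57/4; numerator = -3(94/165) + 1(-12/11) = -14/5; a_3 = (-14/5)/(57/4) = -56/285
  n = 4: D(4) = 4(4 + 7/4) = 23; numerator = -3(-56/285) + 1(94/165) = 3634/3135; a_4 = (3634/3135)/(23) = 158/3135
  n = 5: D(5) = 5(5 + 7/4) = 135/4; numerator = -3(158/3135) + 1(-56/285) = -218/627; a_5 = (-218/627)/(135/4) = -872/84645
  n = 6: D(6) = 6(6 + 7/4) = 93/2; numerator = -3(-872/84645) + 1(158/3135) = 2294/28215; a_6 = (2294/28215)/(93/2) = 148/84645

r = 9/4; a_0 = 1; a_1 = -12/11; a_2 = 94/165; a_3 = -56/285; a_4 = 158/3135; a_5 = -872/84645; a_6 = 148/84645


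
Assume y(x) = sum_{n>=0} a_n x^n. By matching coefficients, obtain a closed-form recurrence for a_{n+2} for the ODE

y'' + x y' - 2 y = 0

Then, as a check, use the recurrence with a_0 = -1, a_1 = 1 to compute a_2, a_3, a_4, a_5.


Substitute y = sum_n a_n x^n.
y''(x) has coefficient (n+2)(n+1) a_{n+2} at x^n;
x y'(x) has coefficient n a_n at x^n (shift);
-2 y(x) has coefficient -2 a_n at x^n.
Matching x^n: (n+2)(n+1) a_{n+2} + (n - 2) a_n = 0.
Thus a_{n+2} = (-n + 2) / ((n+1)(n+2)) * a_n.

Check with a_0 = -1, a_1 = 1 (apply the recurrence for n = 0, 1, 2, 3): a_0 = -1, a_1 = 1, a_2 = -1, a_3 = 1/6, a_4 = 0, a_5 = -1/120.

a_(n+2) = (-n + 2) / ((n+1)(n+2)) * a_n; check: a_0 = -1, a_1 = 1, a_2 = -1, a_3 = 1/6, a_4 = 0, a_5 = -1/120


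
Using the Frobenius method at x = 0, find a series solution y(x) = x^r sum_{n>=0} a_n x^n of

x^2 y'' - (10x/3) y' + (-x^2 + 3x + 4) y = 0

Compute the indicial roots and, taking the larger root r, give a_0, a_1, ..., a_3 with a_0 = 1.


Write in Frobenius form y'' + (p(x)/x) y' + (q(x)/x^2) y = 0:
  p(x) = -10/3,  q(x) = -x^2 + 3x + 4.
Indicial equation: r(r-1) + (-10/3) r + (4) = 0 -> roots r_1 = 3, r_2 = 4/3.
Take r = r_1 = 3. Let y(x) = x^r sum_{n>=0} a_n x^n with a_0 = 1.
Substitute y = x^r sum a_n x^n and match x^{r+n}. The recurrence is
  D(n) a_n + 3 a_{n-1} - 1 a_{n-2} = 0,  where D(n) = (r+n)(r+n-1) + (-10/3)(r+n) + (4).
  a_n = [-3 a_{n-1} + 1 a_{n-2}] / D(n).
Since the indicial polynomial factors as (r - r_1)(r - r_2), D(n) = (r_1 + n - r_1)(r_1 + n - r_2) = n(n + 5/3).
Evaluating step by step (a_0 = 1):
  n = 1: D(1) = 1(1 + 5/3) = 8/3; numerator = -3(1) = -3; a_1 = (-3)/(8/3) = -9/8
  n = 2: D(2) = 2(2 + 5/3) = 22/3; numerator = -3(-9/8) + 1(1) = 35/8; a_2 = (35/8)/(22/3) = 105/176
  n = 3: D(3) = 3(3 + 5/3) = 14; numerator = -3(105/176) + 1(-9/8) = -513/176; a_3 = (-513/176)/(14) = -513/2464

r = 3; a_0 = 1; a_1 = -9/8; a_2 = 105/176; a_3 = -513/2464


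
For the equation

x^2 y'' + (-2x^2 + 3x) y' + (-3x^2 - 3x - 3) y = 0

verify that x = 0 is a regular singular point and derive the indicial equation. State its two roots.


Divide by x^2 to reach normal form y'' + P_1(x) y' + P_2(x) y = 0 with P_1(x) = -2 + 3/x and P_2(x) = -3 - 3/x - 3/x^2.
x = 0 is a singular point because the y'-coefficient -2 + 3/x has a pole at x = 0 and the y-coefficient -3 - 3/x - 3/x^2 has a pole at x = 0.
It is a regular singular point because x P_1(x) = p(x) = 3 - 2x and x^2 P_2(x) = q(x) = -3x^2 - 3x - 3 are polynomials, hence analytic at x = 0.
p(0) = 3,  q(0) = -3.
Indicial equation: r(r-1) + p(0) r + q(0) = 0, i.e. r^2 + (p(0) - 1) r + q(0) = 0, i.e. r^2 + 2 r - 3 = 0.
Discriminant: (2)^2 - 4(-3) = 16, so r = (-2 ± 4)/2.
Solving: r_1 = 1, r_2 = -3.

indicial: r^2 + 2 r - 3 = 0; roots r_1 = 1, r_2 = -3


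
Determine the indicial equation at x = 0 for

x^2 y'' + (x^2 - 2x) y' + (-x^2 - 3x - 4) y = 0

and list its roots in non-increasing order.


Divide by x^2 to reach normal form y'' + P_1(x) y' + P_2(x) y = 0 with P_1(x) = 1 - 2/x and P_2(x) = -1 - 3/x - 4/x^2.
x = 0 is a singular point because the y'-coefficient 1 - 2/x has a pole at x = 0 and the y-coefficient -1 - 3/x - 4/x^2 has a pole at x = 0.
It is a regular singular point because x P_1(x) = p(x) = x - 2 and x^2 P_2(x) = q(x) = -x^2 - 3x - 4 are polynomials, hence analytic at x = 0.
p(0) = -2,  q(0) = -4.
Indicial equation: r(r-1) + p(0) r + q(0) = 0, i.e. r^2 + (p(0) - 1) r + q(0) = 0, i.e. r^2 - 3 r - 4 = 0.
Discriminant: (-3)^2 - 4(-4) = 25, so r = (3 ± 5)/2.
Solving: r_1 = 4, r_2 = -1.

indicial: r^2 - 3 r - 4 = 0; roots r_1 = 4, r_2 = -1


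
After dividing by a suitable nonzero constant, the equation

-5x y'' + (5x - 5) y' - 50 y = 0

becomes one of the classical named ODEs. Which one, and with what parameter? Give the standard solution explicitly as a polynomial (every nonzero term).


All three coefficients share the factor -5; dividing through by -5 gives  x y'' + (1 - x) y' + 10 y = 0.
This matches the Laguerre equation x y'' + (1 - x) y' + n y = 0 with n = 10; the polynomial solution is L_10(x).
With y = sum_k a_k x^k, matching x^k gives (k+1)k a_{k+1} + (k+1) a_{k+1} - k a_k + n a_k = 0, i.e. (k+1)^2 a_{k+1} = (k - n) a_k = (k - 10) a_k. The right side vanishes at k = 10, so the series terminates at degree 10.
Standard normalization L_n(0) = 1 gives a_0 = 1. Work upward with a_{k+1} = (k - 10) a_k / (k+1)^2:
  a_1 = (0 - 10)(1) / 1^2 = -10/1 = -10
  a_2 = (1 - 10)(-10) / 2^2 = 90/4 = 45/2
  a_3 = (2 - 10)(45/2) / 3^2 = -180/9 = -20
  a_4 = (3 - 10)(-20) / 4^2 = 140/16 = 35/4
  a_5 = (4 - 10)(35/4) / 5^2 = (-105/2)/25 = -21/10
  a_6 = (5 - 10)(-21/10) / 6^2 = (21/2)/36 = 7/24
  a_7 = (6 - 10)(7/24) / 7^2 = (-7/6)/49 = -1/42
  a_8 = (7 - 10)(-1/42) / 8^2 = (1/14)/64 = 1/896
  a_9 = (8 - 10)(1/896) / 9^2 = (-1/448)/81 = -1/36288
  a_10 = (9 - 10)(-1/36288) / 10^2 = (1/36288)/100 = 1/3628800
Hence L_10(x) = x^10/3628800 - x^9/36288 + x^8/896 - x^7/42 + 7 x^6/24 - 21 x^5/10 + 35 x^4/4 - 20 x^3 + 45 x^2/2 - 10 x + 1.

L_10(x); series = x^10/3628800 - x^9/36288 + x^8/896 - x^7/42 + 7 x^6/24 - 21 x^5/10 + 35 x^4/4 - 20 x^3 + 45 x^2/2 - 10 x + 1


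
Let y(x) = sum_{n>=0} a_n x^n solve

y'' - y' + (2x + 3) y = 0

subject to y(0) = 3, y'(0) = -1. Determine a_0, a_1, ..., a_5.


Ansatz: y(x) = sum_{n>=0} a_n x^n, so y'(x) = sum_{n>=1} n a_n x^(n-1) and y''(x) = sum_{n>=2} n(n-1) a_n x^(n-2).
Substitute into P(x) y'' + Q(x) y' + R(x) y = 0 with P(x) = 1, Q(x) = -1, R(x) = 2x + 3, and match powers of x.
Initial conditions: a_0 = 3, a_1 = -1.
Setting the coefficient of each power of x to zero and solving order by order (substituting the coefficients already found):
  x^0: 2 a_2 - a_1 + 3 a_0 = 0  ->  2 a_2 = a_1 - 3 a_0 = -10  ->  a_2 = -5
  x^1: 6 a_3 - 2 a_2 + 3 a_1 + 2 a_0 = 0  ->  6 a_3 = 2 a_2 - 3 a_1 - 2 a_0 = -13  ->  a_3 = -13/6
  x^2: 12 a_4 - 3 a_3 + 3 a_2 + 2 a_1 = 0  ->  12 a_4 = 3 a_3 - 3 a_2 - 2 a_1 = 21/2  ->  a_4 = 7/8
  x^3: 20 a_5 - 4 a_4 + 3 a_3 + 2 a_2 = 0  ->  20 a_5 = 4 a_4 - 3 a_3 - 2 a_2 = 20  ->  a_5 = 1
Truncated series: y(x) = 3 - x - 5 x^2 - (13/6) x^3 + (7/8) x^4 + x^5 + O(x^6).

a_0 = 3; a_1 = -1; a_2 = -5; a_3 = -13/6; a_4 = 7/8; a_5 = 1


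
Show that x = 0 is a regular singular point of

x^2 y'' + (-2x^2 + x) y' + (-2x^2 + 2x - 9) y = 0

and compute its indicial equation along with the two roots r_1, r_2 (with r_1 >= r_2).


Divide by x^2 to reach normal form y'' + P_1(x) y' + P_2(x) y = 0 with P_1(x) = -2 + 1/x and P_2(x) = -2 + 2/x - 9/x^2.
x = 0 is a singular point because the y'-coefficient -2 + 1/x has a pole at x = 0 and the y-coefficient -2 + 2/x - 9/x^2 has a pole at x = 0.
It is a regular singular point because x P_1(x) = p(x) = 1 - 2x and x^2 P_2(x) = q(x) = -2x^2 + 2x - 9 are polynomials, hence analytic at x = 0.
p(0) = 1,  q(0) = -9.
Indicial equation: r(r-1) + p(0) r + q(0) = 0, i.e. r^2 + (p(0) - 1) r + q(0) = 0, i.e. r^2 - 9 = 0.
Discriminant: (0)^2 - 4(-9) = 36, so r = (0 ± 6)/2.
Solving: r_1 = 3, r_2 = -3.

indicial: r^2 - 9 = 0; roots r_1 = 3, r_2 = -3


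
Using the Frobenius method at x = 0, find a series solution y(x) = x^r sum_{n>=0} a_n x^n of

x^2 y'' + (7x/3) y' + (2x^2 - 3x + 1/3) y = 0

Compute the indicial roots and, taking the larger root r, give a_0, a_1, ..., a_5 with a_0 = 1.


Write in Frobenius form y'' + (p(x)/x) y' + (q(x)/x^2) y = 0:
  p(x) = 7/3,  q(x) = 2x^2 - 3x + 1/3.
Indicial equation: r(r-1) + (7/3) r + (1/3) = 0 -> roots r_1 = -1/3, r_2 = -1.
Take r = r_1 = -1/3. Let y(x) = x^r sum_{n>=0} a_n x^n with a_0 = 1.
Substitute y = x^r sum a_n x^n and match x^{r+n}. The recurrence is
  D(n) a_n - 3 a_{n-1} + 2 a_{n-2} = 0,  where D(n) = (r+n)(r+n-1) + (7/3)(r+n) + (1/3).
  a_n = [3 a_{n-1} - 2 a_{n-2}] / D(n).
Since the indicial polynomial factors as (r - r_1)(r - r_2), D(n) = (r_1 + n - r_1)(r_1 + n - r_2) = n(n + 2/3).
Evaluating step by step (a_0 = 1):
  n = 1: D(1) = 1(1 + 2/3) = 5/3; numerator = 3(1) = 3; a_1 = (3)/(5/3) = 9/5
  n = 2: D(2) = 2(2 + 2/3) = 16/3; numerator = 3(9/5) - 2(1) = 17/5; a_2 = (17/5)/(16/3) = 51/80
  n = 3: D(3) = 3(3 + 2/3) = 11; numerator = 3(51/80) - 2(9/5) = -27/16; a_3 = (-27/16)/(11) = -27/176
  n = 4: D(4) = 4(4 + 2/3) = 56/3; numerator = 3(-27/176) - 2(51/80) = -1527/880; a_4 = (-1527/880)/(56/3) = -4581/49280
  n = 5: D(5) = 5(5 + 2/3) = 85/3; numerator = 3(-4581/49280) - 2(-27/176) = 1377/49280; a_5 = (1377/49280)/(85/3) = 243/246400

r = -1/3; a_0 = 1; a_1 = 9/5; a_2 = 51/80; a_3 = -27/176; a_4 = -4581/49280; a_5 = 243/246400


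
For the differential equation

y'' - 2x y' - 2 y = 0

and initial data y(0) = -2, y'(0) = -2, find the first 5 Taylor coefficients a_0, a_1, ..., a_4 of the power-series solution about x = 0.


Ansatz: y(x) = sum_{n>=0} a_n x^n, so y'(x) = sum_{n>=1} n a_n x^(n-1) and y''(x) = sum_{n>=2} n(n-1) a_n x^(n-2).
Substitute into P(x) y'' + Q(x) y' + R(x) y = 0 with P(x) = 1, Q(x) = -2x, R(x) = -2, and match powers of x.
Initial conditions: a_0 = -2, a_1 = -2.
Setting the coefficient of each power of x to zero and solving order by order (substituting the coefficients already found):
  x^0: 2 a_2 - 2 a_0 = 0  ->  2 a_2 = 2 a_0 = -4  ->  a_2 = -2
  x^1: 6 a_3 - 4 a_1 = 0  ->  6 a_3 = 4 a_1 = -8  ->  a_3 = -4/3
  x^2: 12 a_4 - 6 a_2 = 0  ->  12 a_4 = 6 a_2 = -12  ->  a_4 = -1
Truncated series: y(x) = -2 - 2 x - 2 x^2 - (4/3) x^3 - x^4 + O(x^5).

a_0 = -2; a_1 = -2; a_2 = -2; a_3 = -4/3; a_4 = -1


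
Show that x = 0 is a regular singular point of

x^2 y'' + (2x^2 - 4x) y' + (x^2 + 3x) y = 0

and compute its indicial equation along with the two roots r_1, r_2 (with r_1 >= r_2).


Divide by x^2 to reach normal form y'' + P_1(x) y' + P_2(x) y = 0 with P_1(x) = 2 - 4/x and P_2(x) = 1 + 3/x.
x = 0 is a singular point because the y'-coefficient 2 - 4/x has a pole at x = 0 and the y-coefficient 1 + 3/x has a pole at x = 0.
It is a regular singular point because x P_1(x) = p(x) = 2x - 4 and x^2 P_2(x) = q(x) = x^2 + 3x are polynomials, hence analytic at x = 0.
p(0) = -4,  q(0) = 0.
Indicial equation: r(r-1) + p(0) r + q(0) = 0, i.e. r^2 + (p(0) - 1) r + q(0) = 0, i.e. r^2 - 5 r = 0.
Discriminant: (-5)^2 - 4(0) = 25, so r = (5 ± 5)/2.
Solving: r_1 = 5, r_2 = 0.

indicial: r^2 - 5 r = 0; roots r_1 = 5, r_2 = 0


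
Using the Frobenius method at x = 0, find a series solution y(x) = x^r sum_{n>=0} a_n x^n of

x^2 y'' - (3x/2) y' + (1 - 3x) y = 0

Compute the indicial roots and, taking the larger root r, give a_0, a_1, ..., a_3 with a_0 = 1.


Write in Frobenius form y'' + (p(x)/x) y' + (q(x)/x^2) y = 0:
  p(x) = -3/2,  q(x) = 1 - 3x.
Indicial equation: r(r-1) + (-3/2) r + (1) = 0 -> roots r_1 = 2, r_2 = 1/2.
Take r = r_1 = 2. Let y(x) = x^r sum_{n>=0} a_n x^n with a_0 = 1.
Substitute y = x^r sum a_n x^n and match x^{r+n}. The recurrence is
  D(n) a_n - 3 a_{n-1} = 0,  where D(n) = (r+n)(r+n-1) + (-3/2)(r+n) + (1).
  a_n = 3 / D(n) * a_{n-1}.
Since the indicial polynomial factors as (r - r_1)(r - r_2), D(n) = (r_1 + n - r_1)(r_1 + n - r_2) = n(n + 3/2).
Evaluating step by step (a_0 = 1):
  n = 1: D(1) = 1(1 + 3/2) = 5/2; numerator = 3(1) = 3; a_1 = (3)/(5/2) = 6/5
  n = 2: D(2) = 2(2 + 3/2) = 7; numerator = 3(6/5) = 18/5; a_2 = (18/5)/(7) = 18/35
  n = 3: D(3) = 3(3 + 3/2) = 27/2; numerator = 3(18/35) = 54/35; a_3 = (54/35)/(27/2) = 4/35

r = 2; a_0 = 1; a_1 = 6/5; a_2 = 18/35; a_3 = 4/35


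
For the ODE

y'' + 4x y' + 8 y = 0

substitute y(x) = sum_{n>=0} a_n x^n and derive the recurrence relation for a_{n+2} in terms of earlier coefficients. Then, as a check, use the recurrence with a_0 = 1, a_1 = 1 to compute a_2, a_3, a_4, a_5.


Substitute y = sum_n a_n x^n.
y''(x) has coefficient (n+2)(n+1) a_{n+2} at x^n;
4 x y'(x) has coefficient 4 n a_n at x^n (shift);
8 y(x) has coefficient 8 a_n at x^n.
Matching x^n: (n+2)(n+1) a_{n+2} + (4n + 8) a_n = 0.
Thus a_{n+2} = (-4n - 8) / ((n+1)(n+2)) * a_n.

Check with a_0 = 1, a_1 = 1 (apply the recurrence for n = 0, 1, 2, 3): a_0 = 1, a_1 = 1, a_2 = -4, a_3 = -2, a_4 = 16/3, a_5 = 2.

a_(n+2) = (-4n - 8) / ((n+1)(n+2)) * a_n; check: a_0 = 1, a_1 = 1, a_2 = -4, a_3 = -2, a_4 = 16/3, a_5 = 2


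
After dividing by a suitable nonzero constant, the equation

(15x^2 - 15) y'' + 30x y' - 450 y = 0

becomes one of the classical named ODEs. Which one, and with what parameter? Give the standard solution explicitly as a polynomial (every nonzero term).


All three coefficients share the factor -15; dividing through by -15 gives  (1 - x^2) y'' - 2x y' + 30 y = 0.
This matches the Legendre equation (1 - x^2) y'' - 2x y' + n(n+1) y = 0 (note the -2x y' term) with n(n+1) = 30, so n = 5; the polynomial solution is P_5(x).
With y = sum_k a_k x^k, matching x^k gives (k+2)(k+1) a_{k+2} = [k(k+1) - n(n+1)] a_k = (k - 5)(k + 6) a_k. The right side vanishes at k = 5, so the series with the parity of 5 terminates at degree 5.
Standard normalization (P_n(1) = 1): leading coefficient (2n)!/(2^n (n!)^2) = 3628800/(32*14400) = 63/8, so a_5 = 63/8. Work downward with a_k = (k+1)(k+2) a_{k+2} / ((k - 5)(k + 6)):
  a_3 = (4)(5)(63/8) / ((3 - 5)(3 + 6)) = (315/2)/(-18) = -35/4
  a_1 = (2)(3)(-35/4) / ((1 - 5)(1 + 6)) = (-105/2)/(-28) = 15/8
Hence P_5(x) = 63 x^5/8 - 35 x^3/4 + 15 x/8.

P_5(x); series = 63 x^5/8 - 35 x^3/4 + 15 x/8


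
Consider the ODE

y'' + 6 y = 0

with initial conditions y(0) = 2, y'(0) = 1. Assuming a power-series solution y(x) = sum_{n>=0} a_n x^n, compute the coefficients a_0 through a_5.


Ansatz: y(x) = sum_{n>=0} a_n x^n, so y'(x) = sum_{n>=1} n a_n x^(n-1) and y''(x) = sum_{n>=2} n(n-1) a_n x^(n-2).
Substitute into P(x) y'' + Q(x) y' + R(x) y = 0 with P(x) = 1, Q(x) = 0, R(x) = 6, and match powers of x.
Initial conditions: a_0 = 2, a_1 = 1.
Setting the coefficient of each power of x to zero and solving order by order (substituting the coefficients already found):
  x^0: 2 a_2 + 6 a_0 = 0  ->  2 a_2 = -6 a_0 = -12  ->  a_2 = -6
  x^1: 6 a_3 + 6 a_1 = 0  ->  6 a_3 = -6 a_1 = -6  ->  a_3 = -1
  x^2: 12 a_4 + 6 a_2 = 0  ->  12 a_4 = -6 a_2 = 36  ->  a_4 = 3
  x^3: 20 a_5 + 6 a_3 = 0  ->  20 a_5 = -6 a_3 = 6  ->  a_5 = 3/10
Truncated series: y(x) = 2 + x - 6 x^2 - x^3 + 3 x^4 + (3/10) x^5 + O(x^6).

a_0 = 2; a_1 = 1; a_2 = -6; a_3 = -1; a_4 = 3; a_5 = 3/10


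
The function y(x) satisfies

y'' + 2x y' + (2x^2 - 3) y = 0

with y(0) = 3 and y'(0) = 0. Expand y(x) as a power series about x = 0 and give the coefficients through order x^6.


Ansatz: y(x) = sum_{n>=0} a_n x^n, so y'(x) = sum_{n>=1} n a_n x^(n-1) and y''(x) = sum_{n>=2} n(n-1) a_n x^(n-2).
Substitute into P(x) y'' + Q(x) y' + R(x) y = 0 with P(x) = 1, Q(x) = 2x, R(x) = 2x^2 - 3, and match powers of x.
Initial conditions: a_0 = 3, a_1 = 0.
Setting the coefficient of each power of x to zero and solving order by order (substituting the coefficients already found):
  x^0: 2 a_2 - 3 a_0 = 0  ->  2 a_2 = 3 a_0 = 9  ->  a_2 = 9/2
  x^1: 6 a_3 - a_1 = 0  ->  6 a_3 = a_1 = 0  ->  a_3 = 0
  x^2: 12 a_4 + a_2 + 2 a_0 = 0  ->  12 a_4 = -a_2 - 2 a_0 = -21/2  ->  a_4 = -7/8
  x^3: 20 a_5 + 3 a_3 + 2 a_1 = 0  ->  20 a_5 = -3 a_3 - 2 a_1 = 0  ->  a_5 = 0
  x^4: 30 a_6 + 5 a_4 + 2 a_2 = 0  ->  30 a_6 = -5 a_4 - 2 a_2 = -37/8  ->  a_6 = -37/240
Truncated series: y(x) = 3 + (9/2) x^2 - (7/8) x^4 - (37/240) x^6 + O(x^7).

a_0 = 3; a_1 = 0; a_2 = 9/2; a_3 = 0; a_4 = -7/8; a_5 = 0; a_6 = -37/240


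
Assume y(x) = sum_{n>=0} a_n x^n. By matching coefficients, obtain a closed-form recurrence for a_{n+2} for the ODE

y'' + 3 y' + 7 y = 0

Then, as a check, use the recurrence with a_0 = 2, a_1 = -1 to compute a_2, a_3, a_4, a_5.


Substitute y = sum_n a_n x^n.
y''(x) has coefficient (n+2)(n+1) a_{n+2} at x^n;
3 y'(x) has coefficient 3 (n+1) a_{n+1} at x^n;
7 y(x) has coefficient 7 a_n at x^n.
Matching x^n: (n+2)(n+1) a_{n+2} + 3 (n+1) a_{n+1} + 7 a_n = 0.
Thus a_{n+2} = [-3 (n+1) a_{n+1} - 7 a_n] / ((n+1)(n+2)).

Check with a_0 = 2, a_1 = -1 (apply the recurrence for n = 0, 1, 2, 3): a_0 = 2, a_1 = -1, a_2 = -11/2, a_3 = 20/3, a_4 = -43/24, a_5 = -151/120.

a_(n+2) = [-3 (n+1) a_(n+1) - 7 a_n] / ((n+1)(n+2)); check: a_0 = 2, a_1 = -1, a_2 = -11/2, a_3 = 20/3, a_4 = -43/24, a_5 = -151/120


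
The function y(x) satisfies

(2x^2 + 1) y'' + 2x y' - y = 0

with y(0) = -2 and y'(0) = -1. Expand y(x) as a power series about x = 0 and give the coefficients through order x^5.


Ansatz: y(x) = sum_{n>=0} a_n x^n, so y'(x) = sum_{n>=1} n a_n x^(n-1) and y''(x) = sum_{n>=2} n(n-1) a_n x^(n-2).
Substitute into P(x) y'' + Q(x) y' + R(x) y = 0 with P(x) = 2x^2 + 1, Q(x) = 2x, R(x) = -1, and match powers of x.
Initial conditions: a_0 = -2, a_1 = -1.
Setting the coefficient of each power of x to zero and solving order by order (substituting the coefficients already found):
  x^0: 2 a_2 - a_0 = 0  ->  2 a_2 = a_0 = -2  ->  a_2 = -1
  x^1: 6 a_3 + a_1 = 0  ->  6 a_3 = -a_1 = 1  ->  a_3 = 1/6
  x^2: 12 a_4 + 7 a_2 = 0  ->  12 a_4 = -7 a_2 = 7  ->  a_4 = 7/12
  x^3: 20 a_5 + 17 a_3 = 0  ->  20 a_5 = -17 a_3 = -17/6  ->  a_5 = -17/120
Truncated series: y(x) = -2 - x - x^2 + (1/6) x^3 + (7/12) x^4 - (17/120) x^5 + O(x^6).

a_0 = -2; a_1 = -1; a_2 = -1; a_3 = 1/6; a_4 = 7/12; a_5 = -17/120


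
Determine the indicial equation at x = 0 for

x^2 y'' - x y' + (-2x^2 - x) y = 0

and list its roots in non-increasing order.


Divide by x^2 to reach normal form y'' + P_1(x) y' + P_2(x) y = 0 with P_1(x) = -1/x and P_2(x) = -2 - 1/x.
x = 0 is a singular point because the y'-coefficient -1/x has a pole at x = 0 and the y-coefficient -2 - 1/x has a pole at x = 0.
It is a regular singular point because x P_1(x) = p(x) = -1 and x^2 P_2(x) = q(x) = -2x^2 - x are polynomials, hence analytic at x = 0.
p(0) = -1,  q(0) = 0.
Indicial equation: r(r-1) + p(0) r + q(0) = 0, i.e. r^2 + (p(0) - 1) r + q(0) = 0, i.e. r^2 - 2 r = 0.
Discriminant: (-2)^2 - 4(0) = 4, so r = (2 ± 2)/2.
Solving: r_1 = 2, r_2 = 0.

indicial: r^2 - 2 r = 0; roots r_1 = 2, r_2 = 0


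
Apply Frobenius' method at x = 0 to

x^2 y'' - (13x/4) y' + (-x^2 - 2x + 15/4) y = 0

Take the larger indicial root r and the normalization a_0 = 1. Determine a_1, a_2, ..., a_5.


Write in Frobenius form y'' + (p(x)/x) y' + (q(x)/x^2) y = 0:
  p(x) = -13/4,  q(x) = -x^2 - 2x + 15/4.
Indicial equation: r(r-1) + (-13/4) r + (15/4) = 0 -> roots r_1 = 3, r_2 = 5/4.
Take r = r_1 = 3. Let y(x) = x^r sum_{n>=0} a_n x^n with a_0 = 1.
Substitute y = x^r sum a_n x^n and match x^{r+n}. The recurrence is
  D(n) a_n - 2 a_{n-1} - 1 a_{n-2} = 0,  where D(n) = (r+n)(r+n-1) + (-13/4)(r+n) + (15/4).
  a_n = [2 a_{n-1} + 1 a_{n-2}] / D(n).
Since the indicial polynomial factors as (r - r_1)(r - r_2), D(n) = (r_1 + n - r_1)(r_1 + n - r_2) = n(n + 7/4).
Evaluating step by step (a_0 = 1):
  n = 1: D(1) = 1(1 + 7/4) = 11/4; numerator = 2(1) = 2; a_1 = (2)/(11/4) = 8/11
  n = 2: D(2) = 2(2 + 7/4) = 15/2; numerator = 2(8/11) + 1(1) = 27/11; a_2 = (27/11)/(15/2) = 18/55
  n = 3: D(3) = 3(3 + 7/4) = 57/4; numerator = 2(18/55) + 1(8/11) = 76/55; a_3 = (76/55)/(57/4) = 16/165
  n = 4: D(4) = 4(4 + 7/4) = 23; numerator = 2(16/165) + 1(18/55) = 86/165; a_4 = (86/165)/(23) = 86/3795
  n = 5: D(5) = 5(5 + 7/4) = 135/4; numerator = 2(86/3795) + 1(16/165) = 36/253; a_5 = (36/253)/(135/4) = 16/3795

r = 3; a_0 = 1; a_1 = 8/11; a_2 = 18/55; a_3 = 16/165; a_4 = 86/3795; a_5 = 16/3795


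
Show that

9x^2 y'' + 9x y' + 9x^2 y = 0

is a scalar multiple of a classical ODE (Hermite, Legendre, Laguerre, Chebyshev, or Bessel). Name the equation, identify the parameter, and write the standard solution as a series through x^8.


All three coefficients share the factor 9; dividing through by 9 gives  x^2 y'' + x y' + x^2 y = 0.
This matches the Bessel equation x^2 y'' + x y' + (x^2 - nu^2) y = 0 with nu^2 = 0, so nu = 0; the solution bounded at x = 0 is J_0(x).
Frobenius at x = 0: indicial roots ±nu; for r = nu the recurrence k(k + 2nu) c_k = -c_{k-2} gives the standard series J_nu(x) = sum_{k>=0} (-1)^k / (k! (k+nu)!) (x/2)^(2k+nu). Evaluate the first 5 terms:
  k = 0: (-1)^0 / (0! * 0! * 2^0) x^0 = 1/(1*1*1) x^0 = (1) x^0
  k = 1: (-1)^1 / (1! * 1! * 2^2) x^2 = -1/(1*1*4) x^2 = (-1/4) x^2
  k = 2: (-1)^2 / (2! * 2! * 2^4) x^4 = 1/(2*2*16) x^4 = (1/64) x^4
  k = 3: (-1)^3 / (3! * 3! * 2^6) x^6 = -1/(6*6*64) x^6 = (-1/2304) x^6
  k = 4: (-1)^4 / (4! * 4! * 2^8) x^8 = 1/(24*24*256) x^8 = (1/147456) x^8
Hence J_0(x) = x^8/147456 - x^6/2304 + x^4/64 - x^2/4 + 1 + ....

J_0(x); series = x^8/147456 - x^6/2304 + x^4/64 - x^2/4 + 1


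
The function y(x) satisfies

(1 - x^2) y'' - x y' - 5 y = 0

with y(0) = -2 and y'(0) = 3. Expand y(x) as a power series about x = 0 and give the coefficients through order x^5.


Ansatz: y(x) = sum_{n>=0} a_n x^n, so y'(x) = sum_{n>=1} n a_n x^(n-1) and y''(x) = sum_{n>=2} n(n-1) a_n x^(n-2).
Substitute into P(x) y'' + Q(x) y' + R(x) y = 0 with P(x) = 1 - x^2, Q(x) = -x, R(x) = -5, and match powers of x.
Initial conditions: a_0 = -2, a_1 = 3.
Setting the coefficient of each power of x to zero and solving order by order (substituting the coefficients already found):
  x^0: 2 a_2 - 5 a_0 = 0  ->  2 a_2 = 5 a_0 = -10  ->  a_2 = -5
  x^1: 6 a_3 - 6 a_1 = 0  ->  6 a_3 = 6 a_1 = 18  ->  a_3 = 3
  x^2: 12 a_4 - 9 a_2 = 0  ->  12 a_4 = 9 a_2 = -45  ->  a_4 = -15/4
  x^3: 20 a_5 - 14 a_3 = 0  ->  20 a_5 = 14 a_3 = 42  ->  a_5 = 21/10
Truncated series: y(x) = -2 + 3 x - 5 x^2 + 3 x^3 - (15/4) x^4 + (21/10) x^5 + O(x^6).

a_0 = -2; a_1 = 3; a_2 = -5; a_3 = 3; a_4 = -15/4; a_5 = 21/10


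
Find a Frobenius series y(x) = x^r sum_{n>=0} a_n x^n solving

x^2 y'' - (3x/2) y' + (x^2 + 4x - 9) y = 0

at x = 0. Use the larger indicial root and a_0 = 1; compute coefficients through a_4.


Write in Frobenius form y'' + (p(x)/x) y' + (q(x)/x^2) y = 0:
  p(x) = -3/2,  q(x) = x^2 + 4x - 9.
Indicial equation: r(r-1) + (-3/2) r + (-9) = 0 -> roots r_1 = 9/2, r_2 = -2.
Take r = r_1 = 9/2. Let y(x) = x^r sum_{n>=0} a_n x^n with a_0 = 1.
Substitute y = x^r sum a_n x^n and match x^{r+n}. The recurrence is
  D(n) a_n + 4 a_{n-1} + 1 a_{n-2} = 0,  where D(n) = (r+n)(r+n-1) + (-3/2)(r+n) + (-9).
  a_n = [-4 a_{n-1} - 1 a_{n-2}] / D(n).
Since the indicial polynomial factors as (r - r_1)(r - r_2), D(n) = (r_1 + n - r_1)(r_1 + n - r_2) = n(n + 13/2).
Evaluating step by step (a_0 = 1):
  n = 1: D(1) = 1(1 + 13/2) = 15/2; numerator = -4(1) = -4; a_1 = (-4)/(15/2) = -8/15
  n = 2: D(2) = 2(2 + 13/2) = 17; numerator = -4(-8/15) - 1(1) = 17/15; a_2 = (17/15)/(17) = 1/15
  n = 3: D(3) = 3(3 + 13/2) = 57/2; numerator = -4(1/15) - 1(-8/15) = 4/15; a_3 = (4/15)/(57/2) = 8/855
  n = 4: D(4) = 4(4 + 13/2) = 42; numerator = -4(8/855) - 1(1/15) = -89/855; a_4 = (-89/855)/(42) = -89/35910

r = 9/2; a_0 = 1; a_1 = -8/15; a_2 = 1/15; a_3 = 8/855; a_4 = -89/35910


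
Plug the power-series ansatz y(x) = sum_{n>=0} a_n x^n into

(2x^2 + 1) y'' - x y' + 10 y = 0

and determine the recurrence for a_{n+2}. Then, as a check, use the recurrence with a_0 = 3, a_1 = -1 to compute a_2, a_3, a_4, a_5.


Substitute y = sum_n a_n x^n.
(1 + 2 x^2) y'' contributes (n+2)(n+1) a_{n+2} + 2 n(n-1) a_n at x^n.
-x y'(x) contributes -n a_n at x^n.
10 y(x) contributes 10 a_n at x^n.
Matching x^n: (n+2)(n+1) a_{n+2} + (2 n(n-1) - n + 10) a_n = 0.
Thus a_{n+2} = (-2 n(n-1) + n - 10) / ((n+1)(n+2)) * a_n.

Check with a_0 = 3, a_1 = -1 (apply the recurrence for n = 0, 1, 2, 3): a_0 = 3, a_1 = -1, a_2 = -15, a_3 = 3/2, a_4 = 15, a_5 = -57/40.

a_(n+2) = (-2 n(n-1) + n - 10) / ((n+1)(n+2)) * a_n; check: a_0 = 3, a_1 = -1, a_2 = -15, a_3 = 3/2, a_4 = 15, a_5 = -57/40


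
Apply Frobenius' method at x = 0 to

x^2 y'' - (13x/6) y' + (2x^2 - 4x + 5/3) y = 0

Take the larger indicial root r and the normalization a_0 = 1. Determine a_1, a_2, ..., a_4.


Write in Frobenius form y'' + (p(x)/x) y' + (q(x)/x^2) y = 0:
  p(x) = -13/6,  q(x) = 2x^2 - 4x + 5/3.
Indicial equation: r(r-1) + (-13/6) r + (5/3) = 0 -> roots r_1 = 5/2, r_2 = 2/3.
Take r = r_1 = 5/2. Let y(x) = x^r sum_{n>=0} a_n x^n with a_0 = 1.
Substitute y = x^r sum a_n x^n and match x^{r+n}. The recurrence is
  D(n) a_n - 4 a_{n-1} + 2 a_{n-2} = 0,  where D(n) = (r+n)(r+n-1) + (-13/6)(r+n) + (5/3).
  a_n = [4 a_{n-1} - 2 a_{n-2}] / D(n).
Since the indicial polynomial factors as (r - r_1)(r - r_2), D(n) = (r_1 + n - r_1)(r_1 + n - r_2) = n(n + 11/6).
Evaluating step by step (a_0 = 1):
  n = 1: D(1) = 1(1 + 11/6) = 17/6; numerator = 4(1) = 4; a_1 = (4)/(17/6) = 24/17
  n = 2: D(2) = 2(2 + 11/6) = 23/3; numerator = 4(24/17) - 2(1) = 62/17; a_2 = (62/17)/(23/3) = 186/391
  n = 3: D(3) = 3(3 + 11/6) = 29/2; numerator = 4(186/391) - 2(24/17) = -360/391; a_3 = (-360/391)/(29/2) = -720/11339
  n = 4: D(4) = 4(4 + 11/6) = 70/3; numerator = 4(-720/11339) - 2(186/391) = -804/667; a_4 = (-804/667)/(70/3) = -1206/23345

r = 5/2; a_0 = 1; a_1 = 24/17; a_2 = 186/391; a_3 = -720/11339; a_4 = -1206/23345


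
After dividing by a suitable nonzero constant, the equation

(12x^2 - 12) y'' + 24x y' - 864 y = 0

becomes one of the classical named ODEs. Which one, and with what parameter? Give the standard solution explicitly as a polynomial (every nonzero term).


All three coefficients share the factor -12; dividing through by -12 gives  (1 - x^2) y'' - 2x y' + 72 y = 0.
This matches the Legendre equation (1 - x^2) y'' - 2x y' + n(n+1) y = 0 (note the -2x y' term) with n(n+1) = 72, so n = 8; the polynomial solution is P_8(x).
With y = sum_k a_k x^k, matching x^k gives (k+2)(k+1) a_{k+2} = [k(k+1) - n(n+1)] a_k = (k - 8)(k + 9) a_k. The right side vanishes at k = 8, so the series with the parity of 8 terminates at degree 8.
Standard normalization (P_n(1) = 1): leading coefficient (2n)!/(2^n (n!)^2) = 20922789888000/(256*1625702400) = 6435/128, so a_8 = 6435/128. Work downward with a_k = (k+1)(k+2) a_{k+2} / ((k - 8)(k + 9)):
  a_6 = (7)(8)(6435/128) / ((6 - 8)(6 + 9)) = (45045/16)/(-30) = -3003/32
  a_4 = (5)(6)(-3003/32) / ((4 - 8)(4 + 9)) = (-45045/16)/(-52) = 3465/64
  a_2 = (3)(4)(3465/64) / ((2 - 8)(2 + 9)) = (10395/16)/(-66) = -315/32
  a_0 = (1)(2)(-315/32) / ((0 - 8)(0 + 9)) = (-315/16)/(-72) = 35/128
Hence P_8(x) = 6435 x^8/128 - 3003 x^6/32 + 3465 x^4/64 - 315 x^2/32 + 35/128.

P_8(x); series = 6435 x^8/128 - 3003 x^6/32 + 3465 x^4/64 - 315 x^2/32 + 35/128


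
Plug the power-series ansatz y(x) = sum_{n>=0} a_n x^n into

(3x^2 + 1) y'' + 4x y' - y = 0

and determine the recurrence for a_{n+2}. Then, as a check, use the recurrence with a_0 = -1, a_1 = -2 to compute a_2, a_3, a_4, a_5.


Substitute y = sum_n a_n x^n.
(1 + 3 x^2) y'' contributes (n+2)(n+1) a_{n+2} + 3 n(n-1) a_n at x^n.
4 x y'(x) contributes 4 n a_n at x^n.
-y(x) contributes -1 a_n at x^n.
Matching x^n: (n+2)(n+1) a_{n+2} + (3 n(n-1) + 4 n - 1) a_n = 0.
Thus a_{n+2} = (-3 n(n-1) - 4 n + 1) / ((n+1)(n+2)) * a_n.

Check with a_0 = -1, a_1 = -2 (apply the recurrence for n = 0, 1, 2, 3): a_0 = -1, a_1 = -2, a_2 = -1/2, a_3 = 1, a_4 = 13/24, a_5 = -29/20.

a_(n+2) = (-3 n(n-1) - 4 n + 1) / ((n+1)(n+2)) * a_n; check: a_0 = -1, a_1 = -2, a_2 = -1/2, a_3 = 1, a_4 = 13/24, a_5 = -29/20


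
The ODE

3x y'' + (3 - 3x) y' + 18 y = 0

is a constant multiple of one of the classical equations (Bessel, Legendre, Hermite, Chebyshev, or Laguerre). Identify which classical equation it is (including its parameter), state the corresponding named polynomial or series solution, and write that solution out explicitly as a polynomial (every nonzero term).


All three coefficients share the factor 3; dividing through by 3 gives  x y'' + (1 - x) y' + 6 y = 0.
This matches the Laguerre equation x y'' + (1 - x) y' + n y = 0 with n = 6; the polynomial solution is L_6(x).
With y = sum_k a_k x^k, matching x^k gives (k+1)k a_{k+1} + (k+1) a_{k+1} - k a_k + n a_k = 0, i.e. (k+1)^2 a_{k+1} = (k - n) a_k = (k - 6) a_k. The right side vanishes at k = 6, so the series terminates at degree 6.
Standard normalization L_n(0) = 1 gives a_0 = 1. Work upward with a_{k+1} = (k - 6) a_k / (k+1)^2:
  a_1 = (0 - 6)(1) / 1^2 = -6/1 = -6
  a_2 = (1 - 6)(-6) / 2^2 = 30/4 = 15/2
  a_3 = (2 - 6)(15/2) / 3^2 = -30/9 = -10/3
  a_4 = (3 - 6)(-10/3) / 4^2 = 10/16 = 5/8
  a_5 = (4 - 6)(5/8) / 5^2 = (-5/4)/25 = -1/20
  a_6 = (5 - 6)(-1/20) / 6^2 = (1/20)/36 = 1/720
Hence L_6(x) = x^6/720 - x^5/20 + 5 x^4/8 - 10 x^3/3 + 15 x^2/2 - 6 x + 1.

L_6(x); series = x^6/720 - x^5/20 + 5 x^4/8 - 10 x^3/3 + 15 x^2/2 - 6 x + 1


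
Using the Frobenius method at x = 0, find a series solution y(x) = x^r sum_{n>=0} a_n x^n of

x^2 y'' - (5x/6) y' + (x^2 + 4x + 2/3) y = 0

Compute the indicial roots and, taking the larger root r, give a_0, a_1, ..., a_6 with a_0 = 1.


Write in Frobenius form y'' + (p(x)/x) y' + (q(x)/x^2) y = 0:
  p(x) = -5/6,  q(x) = x^2 + 4x + 2/3.
Indicial equation: r(r-1) + (-5/6) r + (2/3) = 0 -> roots r_1 = 4/3, r_2 = 1/2.
Take r = r_1 = 4/3. Let y(x) = x^r sum_{n>=0} a_n x^n with a_0 = 1.
Substitute y = x^r sum a_n x^n and match x^{r+n}. The recurrence is
  D(n) a_n + 4 a_{n-1} + 1 a_{n-2} = 0,  where D(n) = (r+n)(r+n-1) + (-5/6)(r+n) + (2/3).
  a_n = [-4 a_{n-1} - 1 a_{n-2}] / D(n).
Since the indicial polynomial factors as (r - r_1)(r - r_2), D(n) = (r_1 + n - r_1)(r_1 + n - r_2) = n(n + 5/6).
Evaluating step by step (a_0 = 1):
  n = 1: D(1) = 1(1 + 5/6) = 11/6; numerator = -4(1) = -4; a_1 = (-4)/(11/6) = -24/11
  n = 2: D(2) = 2(2 + 5/6) = 17/3; numerator = -4(-24/11) - 1(1) = 85/11; a_2 = (85/11)/(17/3) = 15/11
  n = 3: D(3) = 3(3 + 5/6) = 23/2; numerator = -4(15/11) - 1(-24/11) = -36/11; a_3 = (-36/11)/(23/2) = -72/253
  n = 4: D(4) = 4(4 + 5/6) = 58/3; numerator = -4(-72/253) - 1(15/11) = -57/253; a_4 = (-57/253)/(58/3) = -171/14674
  n = 5: D(5) = 5(5 + 5/6) = 175/6; numerator = -4(-171/14674) - 1(-72/253) = 2430/7337; a_5 = (2430/7337)/(175/6) = 2916/256795
  n = 6: D(6) = 6(6 + 5/6) = 41; numerator = -4(2916/256795) - 1(-171/14674) = -17343/513590; a_6 = (-17343/513590)/(41) = -423/513590

r = 4/3; a_0 = 1; a_1 = -24/11; a_2 = 15/11; a_3 = -72/253; a_4 = -171/14674; a_5 = 2916/256795; a_6 = -423/513590
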